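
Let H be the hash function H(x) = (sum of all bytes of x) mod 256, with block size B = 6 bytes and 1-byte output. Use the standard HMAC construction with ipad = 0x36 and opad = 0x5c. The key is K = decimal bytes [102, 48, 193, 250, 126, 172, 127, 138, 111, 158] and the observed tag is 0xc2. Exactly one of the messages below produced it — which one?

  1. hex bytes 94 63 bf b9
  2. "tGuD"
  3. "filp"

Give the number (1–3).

Key decimal bytes [102, 48, 193, 250, 126, 172, 127, 138, 111, 158] = 66 30 c1 fa 7e ac 7f 8a 6f 9e is 10 bytes > B = 6, so hash it first: H(key) = 91, then zero-pad to 6 bytes: K' = 91 00 00 00 00 00.
K' ⊕ ipad = a7 36 36 36 36 36; K' ⊕ opad = cd 5c 5c 5c 5c 5c.
m1: inner = H(a7 36 36 36 36 36 94 63 bf b9) = 24; tag = H(cd 5c 5c 5c 5c 5c 24) = bd
m2: inner = H(a7 36 36 36 36 36 74 47 75 44) = 29; tag = H(cd 5c 5c 5c 5c 5c 29) = c2 ← matches
m3: inner = H(a7 36 36 36 36 36 66 69 6c 70) = 60; tag = H(cd 5c 5c 5c 5c 5c 60) = f9

2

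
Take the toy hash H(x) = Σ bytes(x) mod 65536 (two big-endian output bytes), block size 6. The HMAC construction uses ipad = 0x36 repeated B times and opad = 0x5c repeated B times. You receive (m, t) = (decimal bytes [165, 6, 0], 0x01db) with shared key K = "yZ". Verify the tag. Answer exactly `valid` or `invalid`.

valid

Key "yZ" = 79 5a is 2 bytes ≤ B = 6; zero-pad to 6 bytes: K' = 79 5a 00 00 00 00.
K' ⊕ ipad = 4f 6c 36 36 36 36; K' ⊕ opad = 25 06 5c 5c 5c 5c.
Inner hash: sum = 79+108+54+54+54+54+165+6+0 = 574 → 02 3e.
Outer hash (recomputed tag): sum = 37+6+92+92+92+92+2+62 = 475 → 01 db.
Recomputed tag = 01db; claimed = 01db → match.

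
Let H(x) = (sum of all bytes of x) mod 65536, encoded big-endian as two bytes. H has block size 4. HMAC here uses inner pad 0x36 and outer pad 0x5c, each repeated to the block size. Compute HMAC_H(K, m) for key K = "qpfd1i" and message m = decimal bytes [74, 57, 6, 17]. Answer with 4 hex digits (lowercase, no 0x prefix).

01dd

Key "qpfd1i" = 71 70 66 64 31 69 is 6 bytes > B = 4, so hash it first: H(key) = 02 45, then zero-pad to 4 bytes: K' = 02 45 00 00.
K' ⊕ ipad = 34 73 36 36.  K' ⊕ opad = 5e 19 5c 5c.
Inner input = (K'⊕ipad) ∥ m = 34 73 36 36 ∥ 4a 39 06 11.
Inner hash: sum = 52+115+54+54+74+57+6+17 = 429 → 01 ad.
Outer input = (K'⊕opad) ∥ inner = 5e 19 5c 5c ∥ 01 ad.
Outer hash (tag): sum = 94+25+92+92+1+173 = 477 → 01 dd.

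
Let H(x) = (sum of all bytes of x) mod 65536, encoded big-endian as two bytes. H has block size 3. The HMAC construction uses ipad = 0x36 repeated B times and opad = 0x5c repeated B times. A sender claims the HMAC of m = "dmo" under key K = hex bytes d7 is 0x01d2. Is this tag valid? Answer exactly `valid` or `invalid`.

valid

Key hex bytes d7 is 1 byte ≤ B = 3; zero-pad to 3 bytes: K' = d7 00 00.
K' ⊕ ipad = e1 36 36; K' ⊕ opad = 8b 5c 5c.
Inner hash: sum = 225+54+54+100+109+111 = 653 → 02 8d.
Outer hash (recomputed tag): sum = 139+92+92+2+141 = 466 → 01 d2.
Recomputed tag = 01d2; claimed = 01d2 → match.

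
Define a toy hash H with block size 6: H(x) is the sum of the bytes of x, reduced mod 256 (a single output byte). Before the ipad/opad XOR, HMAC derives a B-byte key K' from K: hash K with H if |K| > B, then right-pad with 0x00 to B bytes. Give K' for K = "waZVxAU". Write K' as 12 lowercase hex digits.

960000000000

|K| = 7 > B = 6, so first hash the key.
H(K): sum = 119+97+90+86+120+65+85 = 662; mod 256 = 150 → 96.
Zero-pad H(K) = 96 to 6 bytes: K' = 96 00 00 00 00 00.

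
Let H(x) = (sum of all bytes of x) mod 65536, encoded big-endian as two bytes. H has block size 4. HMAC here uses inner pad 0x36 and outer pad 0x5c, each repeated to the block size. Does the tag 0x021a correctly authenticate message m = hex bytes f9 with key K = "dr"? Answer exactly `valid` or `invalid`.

Key "dr" = 64 72 is 2 bytes ≤ B = 4; zero-pad to 4 bytes: K' = 64 72 00 00.
K' ⊕ ipad = 52 44 36 36; K' ⊕ opad = 38 2e 5c 5c.
Inner hash: sum = 82+68+54+54+249 = 507 → 01 fb.
Outer hash (recomputed tag): sum = 56+46+92+92+1+251 = 538 → 02 1a.
Recomputed tag = 021a; claimed = 021a → match.

valid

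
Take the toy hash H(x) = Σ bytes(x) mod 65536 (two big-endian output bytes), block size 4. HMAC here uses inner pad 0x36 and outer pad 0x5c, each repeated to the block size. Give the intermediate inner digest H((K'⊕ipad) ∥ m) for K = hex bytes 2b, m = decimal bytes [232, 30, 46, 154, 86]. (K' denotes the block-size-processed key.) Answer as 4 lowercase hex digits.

Key hex bytes 2b is 1 byte ≤ B = 4; zero-pad to 4 bytes: K' = 2b 00 00 00.
K' ⊕ ipad = 1d 36 36 36.
Inner input = 1d 36 36 36 ∥ e8 1e 2e 9a 56.
Inner hash: sum = 29+54+54+54+232+30+46+154+86 = 739 → 02 e3.

02e3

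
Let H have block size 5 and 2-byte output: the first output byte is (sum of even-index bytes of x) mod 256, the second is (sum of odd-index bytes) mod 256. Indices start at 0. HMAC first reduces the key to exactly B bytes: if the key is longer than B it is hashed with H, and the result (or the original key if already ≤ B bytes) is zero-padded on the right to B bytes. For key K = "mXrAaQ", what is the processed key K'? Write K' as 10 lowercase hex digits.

|K| = 6 > B = 5, so first hash the key.
H(K): even-index sum = 320 mod 256 = 64; odd-index sum = 234 mod 256 = 234 → 40 ea.
Zero-pad H(K) = 40 ea to 5 bytes: K' = 40 ea 00 00 00.

40ea000000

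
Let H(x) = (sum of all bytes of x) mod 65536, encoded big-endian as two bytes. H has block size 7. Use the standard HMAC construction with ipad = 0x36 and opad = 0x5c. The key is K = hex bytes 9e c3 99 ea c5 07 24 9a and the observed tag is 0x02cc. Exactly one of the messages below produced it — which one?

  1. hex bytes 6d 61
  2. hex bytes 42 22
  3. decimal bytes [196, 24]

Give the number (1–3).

3

Key hex bytes 9e c3 99 ea c5 07 24 9a is 8 bytes > B = 7, so hash it first: H(key) = 04 6e, then zero-pad to 7 bytes: K' = 04 6e 00 00 00 00 00.
K' ⊕ ipad = 32 58 36 36 36 36 36; K' ⊕ opad = 58 32 5c 5c 5c 5c 5c.
m1: inner = H(32 58 36 36 36 36 36 6d 61) = 02 66; tag = H(58 32 5c 5c 5c 5c 5c 02 66) = 02be
m2: inner = H(32 58 36 36 36 36 36 42 22) = 01 fc; tag = H(58 32 5c 5c 5c 5c 5c 01 fc) = 0353
m3: inner = H(32 58 36 36 36 36 36 c4 18) = 02 74; tag = H(58 32 5c 5c 5c 5c 5c 02 74) = 02cc ← matches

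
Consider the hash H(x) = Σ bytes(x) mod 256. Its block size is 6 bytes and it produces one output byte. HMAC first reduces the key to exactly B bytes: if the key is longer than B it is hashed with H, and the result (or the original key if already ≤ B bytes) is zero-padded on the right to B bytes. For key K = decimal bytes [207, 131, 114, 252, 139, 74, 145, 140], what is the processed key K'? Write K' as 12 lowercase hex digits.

|K| = 8 > B = 6, so first hash the key.
H(K): sum = 207+131+114+252+139+74+145+140 = 1202; mod 256 = 178 → b2.
Zero-pad H(K) = b2 to 6 bytes: K' = b2 00 00 00 00 00.

b20000000000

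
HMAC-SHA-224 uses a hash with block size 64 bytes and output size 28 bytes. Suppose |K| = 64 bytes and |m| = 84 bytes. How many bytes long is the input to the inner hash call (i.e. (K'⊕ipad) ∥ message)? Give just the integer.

Key is 64 ≤ 64 bytes, zero-padded: |K'| = 64.
Inner input = (K'⊕ipad) ∥ m → 64 + 84 = 148 bytes.

148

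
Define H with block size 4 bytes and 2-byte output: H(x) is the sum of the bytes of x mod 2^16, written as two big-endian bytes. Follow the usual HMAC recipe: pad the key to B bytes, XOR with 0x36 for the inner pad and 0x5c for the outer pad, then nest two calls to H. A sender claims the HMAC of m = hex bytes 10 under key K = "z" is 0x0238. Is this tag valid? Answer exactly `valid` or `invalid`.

Key "z" = 7a is 1 byte ≤ B = 4; zero-pad to 4 bytes: K' = 7a 00 00 00.
K' ⊕ ipad = 4c 36 36 36; K' ⊕ opad = 26 5c 5c 5c.
Inner hash: sum = 76+54+54+54+16 = 254 → 00 fe.
Outer hash (recomputed tag): sum = 38+92+92+92+0+254 = 568 → 02 38.
Recomputed tag = 0238; claimed = 0238 → match.

valid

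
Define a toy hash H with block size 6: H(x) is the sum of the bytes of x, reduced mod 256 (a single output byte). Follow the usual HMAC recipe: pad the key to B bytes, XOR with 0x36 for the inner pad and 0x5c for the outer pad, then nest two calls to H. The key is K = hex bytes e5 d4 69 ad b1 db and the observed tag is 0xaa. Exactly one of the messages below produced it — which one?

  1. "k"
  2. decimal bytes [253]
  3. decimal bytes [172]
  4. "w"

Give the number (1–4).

Key hex bytes e5 d4 69 ad b1 db is exactly B = 6 bytes: K' = e5 d4 69 ad b1 db.
K' ⊕ ipad = d3 e2 5f 9b 87 ed; K' ⊕ opad = b9 88 35 f1 ed 87.
m1: inner = H(d3 e2 5f 9b 87 ed 6b) = 8e; tag = H(b9 88 35 f1 ed 87 8e) = 69
m2: inner = H(d3 e2 5f 9b 87 ed fd) = 20; tag = H(b9 88 35 f1 ed 87 20) = fb
m3: inner = H(d3 e2 5f 9b 87 ed ac) = cf; tag = H(b9 88 35 f1 ed 87 cf) = aa ← matches
m4: inner = H(d3 e2 5f 9b 87 ed 77) = 9a; tag = H(b9 88 35 f1 ed 87 9a) = 75

3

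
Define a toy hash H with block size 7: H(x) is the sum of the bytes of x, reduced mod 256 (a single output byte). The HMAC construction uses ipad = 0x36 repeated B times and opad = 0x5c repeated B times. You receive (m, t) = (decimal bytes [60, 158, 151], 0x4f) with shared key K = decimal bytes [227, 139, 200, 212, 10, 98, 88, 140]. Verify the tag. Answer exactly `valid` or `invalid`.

valid

Key decimal bytes [227, 139, 200, 212, 10, 98, 88, 140] = e3 8b c8 d4 0a 62 58 8c is 8 bytes > B = 7, so hash it first: H(key) = 5a, then zero-pad to 7 bytes: K' = 5a 00 00 00 00 00 00.
K' ⊕ ipad = 6c 36 36 36 36 36 36; K' ⊕ opad = 06 5c 5c 5c 5c 5c 5c.
Inner hash: sum = 108+54+54+54+54+54+54+60+158+151 = 801; mod 256 = 33 → 21.
Outer hash (recomputed tag): sum = 6+92+92+92+92+92+92+33 = 591; mod 256 = 79 → 4f.
Recomputed tag = 4f; claimed = 4f → match.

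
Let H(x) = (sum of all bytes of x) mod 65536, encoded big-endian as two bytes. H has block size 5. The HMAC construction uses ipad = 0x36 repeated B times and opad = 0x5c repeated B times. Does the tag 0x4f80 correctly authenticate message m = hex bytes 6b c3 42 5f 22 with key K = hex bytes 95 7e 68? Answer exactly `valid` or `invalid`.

Key hex bytes 95 7e 68 is 3 bytes ≤ B = 5; zero-pad to 5 bytes: K' = 95 7e 68 00 00.
K' ⊕ ipad = a3 48 5e 36 36; K' ⊕ opad = c9 22 34 5c 5c.
Inner hash: sum = 163+72+94+54+54+107+195+66+95+34 = 934 → 03 a6.
Outer hash (recomputed tag): sum = 201+34+52+92+92+3+166 = 640 → 02 80.
Recomputed tag = 0280; claimed = 4f80 → mismatch.

invalid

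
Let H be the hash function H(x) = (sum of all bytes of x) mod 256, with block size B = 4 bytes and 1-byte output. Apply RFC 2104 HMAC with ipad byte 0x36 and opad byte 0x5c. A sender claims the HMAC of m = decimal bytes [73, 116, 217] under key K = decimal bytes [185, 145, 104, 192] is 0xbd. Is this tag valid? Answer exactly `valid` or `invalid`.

invalid

Key decimal bytes [185, 145, 104, 192] = b9 91 68 c0 is exactly B = 4 bytes: K' = b9 91 68 c0.
K' ⊕ ipad = 8f a7 5e f6; K' ⊕ opad = e5 cd 34 9c.
Inner hash: sum = 143+167+94+246+73+116+217 = 1056; mod 256 = 32 → 20.
Outer hash (recomputed tag): sum = 229+205+52+156+32 = 674; mod 256 = 162 → a2.
Recomputed tag = a2; claimed = bd → mismatch.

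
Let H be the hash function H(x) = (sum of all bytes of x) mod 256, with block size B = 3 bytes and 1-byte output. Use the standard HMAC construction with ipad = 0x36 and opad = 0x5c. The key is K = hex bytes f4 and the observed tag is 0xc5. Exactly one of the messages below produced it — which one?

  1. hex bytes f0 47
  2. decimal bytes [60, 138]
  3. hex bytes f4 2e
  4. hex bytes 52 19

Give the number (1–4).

1

Key hex bytes f4 is 1 byte ≤ B = 3; zero-pad to 3 bytes: K' = f4 00 00.
K' ⊕ ipad = c2 36 36; K' ⊕ opad = a8 5c 5c.
m1: inner = H(c2 36 36 f0 47) = 65; tag = H(a8 5c 5c 65) = c5 ← matches
m2: inner = H(c2 36 36 3c 8a) = f4; tag = H(a8 5c 5c f4) = 54
m3: inner = H(c2 36 36 f4 2e) = 50; tag = H(a8 5c 5c 50) = b0
m4: inner = H(c2 36 36 52 19) = 99; tag = H(a8 5c 5c 99) = f9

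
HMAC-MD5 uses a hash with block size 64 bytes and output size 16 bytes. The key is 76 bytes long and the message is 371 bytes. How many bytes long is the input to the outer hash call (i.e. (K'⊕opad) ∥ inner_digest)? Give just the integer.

Key is 76 > 64 bytes, so it is hashed to 16 bytes then zero-padded to 64: |K'| = 64.
Outer input = (K'⊕opad) ∥ H(inner) → 64 + 16 = 80 bytes.

80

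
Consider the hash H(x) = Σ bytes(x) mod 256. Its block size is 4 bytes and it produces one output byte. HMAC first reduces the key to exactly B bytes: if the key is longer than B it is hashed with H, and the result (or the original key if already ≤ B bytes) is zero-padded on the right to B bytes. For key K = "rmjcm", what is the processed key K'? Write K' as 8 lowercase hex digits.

19000000

|K| = 5 > B = 4, so first hash the key.
H(K): sum = 114+109+106+99+109 = 537; mod 256 = 25 → 19.
Zero-pad H(K) = 19 to 4 bytes: K' = 19 00 00 00.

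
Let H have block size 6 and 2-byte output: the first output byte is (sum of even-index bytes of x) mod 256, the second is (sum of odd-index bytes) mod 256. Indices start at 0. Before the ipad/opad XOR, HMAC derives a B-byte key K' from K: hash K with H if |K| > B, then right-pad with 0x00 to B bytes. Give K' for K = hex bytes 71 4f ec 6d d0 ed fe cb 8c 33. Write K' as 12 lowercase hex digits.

b7a700000000

|K| = 10 > B = 6, so first hash the key.
H(K): even-index sum = 951 mod 256 = 183; odd-index sum = 679 mod 256 = 167 → b7 a7.
Zero-pad H(K) = b7 a7 to 6 bytes: K' = b7 a7 00 00 00 00.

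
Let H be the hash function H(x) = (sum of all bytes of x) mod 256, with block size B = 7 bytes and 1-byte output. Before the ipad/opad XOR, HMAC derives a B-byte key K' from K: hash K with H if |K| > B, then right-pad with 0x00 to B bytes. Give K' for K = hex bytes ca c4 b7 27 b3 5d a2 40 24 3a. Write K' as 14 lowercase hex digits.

bc000000000000

|K| = 10 > B = 7, so first hash the key.
H(K): sum = 202+196+183+39+179+93+162+64+36+58 = 1212; mod 256 = 188 → bc.
Zero-pad H(K) = bc to 7 bytes: K' = bc 00 00 00 00 00 00.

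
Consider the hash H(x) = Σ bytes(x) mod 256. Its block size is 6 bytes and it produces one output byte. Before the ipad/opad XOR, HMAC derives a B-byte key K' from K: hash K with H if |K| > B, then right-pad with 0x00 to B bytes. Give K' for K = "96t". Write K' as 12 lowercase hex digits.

Key "96t" = 39 36 74 is 3 bytes ≤ B = 6; zero-pad to 6 bytes: K' = 39 36 74 00 00 00.

393674000000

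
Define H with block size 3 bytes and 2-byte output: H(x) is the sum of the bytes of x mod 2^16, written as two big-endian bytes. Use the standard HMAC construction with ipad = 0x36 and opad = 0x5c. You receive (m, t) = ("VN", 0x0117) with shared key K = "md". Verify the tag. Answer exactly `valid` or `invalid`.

invalid

Key "md" = 6d 64 is 2 bytes ≤ B = 3; zero-pad to 3 bytes: K' = 6d 64 00.
K' ⊕ ipad = 5b 52 36; K' ⊕ opad = 31 38 5c.
Inner hash: sum = 91+82+54+86+78 = 391 → 01 87.
Outer hash (recomputed tag): sum = 49+56+92+1+135 = 333 → 01 4d.
Recomputed tag = 014d; claimed = 0117 → mismatch.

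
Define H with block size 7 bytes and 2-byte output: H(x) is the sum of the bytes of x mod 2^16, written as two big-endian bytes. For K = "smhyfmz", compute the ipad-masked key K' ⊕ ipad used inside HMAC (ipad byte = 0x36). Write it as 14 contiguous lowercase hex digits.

455b5e4f505b4c

Key "smhyfmz" = 73 6d 68 79 66 6d 7a is exactly B = 7 bytes: K' = 73 6d 68 79 66 6d 7a.
XOR each byte with 0x36: 73⊕36=45, 6d⊕36=5b, 68⊕36=5e, 79⊕36=4f, 66⊕36=50, 6d⊕36=5b, 7a⊕36=4c.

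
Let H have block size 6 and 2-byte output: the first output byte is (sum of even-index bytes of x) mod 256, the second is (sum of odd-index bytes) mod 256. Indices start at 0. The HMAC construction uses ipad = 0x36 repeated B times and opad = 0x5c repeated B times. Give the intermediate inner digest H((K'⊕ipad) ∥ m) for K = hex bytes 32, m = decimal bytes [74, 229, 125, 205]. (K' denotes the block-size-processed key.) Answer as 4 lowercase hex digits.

3754

Key hex bytes 32 is 1 byte ≤ B = 6; zero-pad to 6 bytes: K' = 32 00 00 00 00 00.
K' ⊕ ipad = 04 36 36 36 36 36.
Inner input = 04 36 36 36 36 36 ∥ 4a e5 7d cd.
Inner hash: even-index sum = 311 mod 256 = 55; odd-index sum = 596 mod 256 = 84 → 37 54.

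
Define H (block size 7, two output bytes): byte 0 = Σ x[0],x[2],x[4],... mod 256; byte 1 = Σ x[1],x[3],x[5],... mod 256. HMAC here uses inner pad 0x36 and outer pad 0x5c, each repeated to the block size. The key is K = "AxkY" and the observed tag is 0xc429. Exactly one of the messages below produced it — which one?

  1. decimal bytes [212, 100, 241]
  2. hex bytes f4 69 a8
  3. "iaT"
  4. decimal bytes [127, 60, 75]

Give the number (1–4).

1

Key "AxkY" = 41 78 6b 59 is 4 bytes ≤ B = 7; zero-pad to 7 bytes: K' = 41 78 6b 59 00 00 00.
K' ⊕ ipad = 77 4e 5d 6f 36 36 36; K' ⊕ opad = 1d 24 37 05 5c 5c 5c.
m1: inner = H(77 4e 5d 6f 36 36 36 d4 64 f1) = a4 b8; tag = H(1d 24 37 05 5c 5c 5c a4 b8) = c429 ← matches
m2: inner = H(77 4e 5d 6f 36 36 36 f4 69 a8) = a9 8f; tag = H(1d 24 37 05 5c 5c 5c a9 8f) = 9b2e
m3: inner = H(77 4e 5d 6f 36 36 36 69 61 54) = a1 b0; tag = H(1d 24 37 05 5c 5c 5c a1 b0) = bc26
m4: inner = H(77 4e 5d 6f 36 36 36 7f 3c 4b) = 7c bd; tag = H(1d 24 37 05 5c 5c 5c 7c bd) = c901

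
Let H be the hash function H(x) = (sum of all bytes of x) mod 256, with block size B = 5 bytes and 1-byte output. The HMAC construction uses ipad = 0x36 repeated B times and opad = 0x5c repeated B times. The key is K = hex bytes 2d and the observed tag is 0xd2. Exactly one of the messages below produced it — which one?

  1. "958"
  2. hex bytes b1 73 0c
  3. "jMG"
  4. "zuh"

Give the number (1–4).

3

Key hex bytes 2d is 1 byte ≤ B = 5; zero-pad to 5 bytes: K' = 2d 00 00 00 00.
K' ⊕ ipad = 1b 36 36 36 36; K' ⊕ opad = 71 5c 5c 5c 5c.
m1: inner = H(1b 36 36 36 36 39 35 38) = 99; tag = H(71 5c 5c 5c 5c 99) = 7a
m2: inner = H(1b 36 36 36 36 b1 73 0c) = 23; tag = H(71 5c 5c 5c 5c 23) = 04
m3: inner = H(1b 36 36 36 36 6a 4d 47) = f1; tag = H(71 5c 5c 5c 5c f1) = d2 ← matches
m4: inner = H(1b 36 36 36 36 7a 75 68) = 4a; tag = H(71 5c 5c 5c 5c 4a) = 2b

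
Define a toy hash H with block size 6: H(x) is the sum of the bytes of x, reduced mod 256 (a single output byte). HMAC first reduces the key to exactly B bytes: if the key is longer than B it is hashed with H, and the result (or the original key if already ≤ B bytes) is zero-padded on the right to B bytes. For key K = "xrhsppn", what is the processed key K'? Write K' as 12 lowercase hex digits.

|K| = 7 > B = 6, so first hash the key.
H(K): sum = 120+114+104+115+112+112+110 = 787; mod 256 = 19 → 13.
Zero-pad H(K) = 13 to 6 bytes: K' = 13 00 00 00 00 00.

130000000000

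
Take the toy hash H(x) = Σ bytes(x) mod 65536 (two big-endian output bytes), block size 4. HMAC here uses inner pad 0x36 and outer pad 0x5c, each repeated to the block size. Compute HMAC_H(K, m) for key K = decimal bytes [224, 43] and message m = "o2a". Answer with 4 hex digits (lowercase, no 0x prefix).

Key decimal bytes [224, 43] = e0 2b is 2 bytes ≤ B = 4; zero-pad to 4 bytes: K' = e0 2b 00 00.
K' ⊕ ipad = d6 1d 36 36.  K' ⊕ opad = bc 77 5c 5c.
Inner input = (K'⊕ipad) ∥ m = d6 1d 36 36 ∥ 6f 32 61.
Inner hash: sum = 214+29+54+54+111+50+97 = 609 → 02 61.
Outer input = (K'⊕opad) ∥ inner = bc 77 5c 5c ∥ 02 61.
Outer hash (tag): sum = 188+119+92+92+2+97 = 590 → 02 4e.

024e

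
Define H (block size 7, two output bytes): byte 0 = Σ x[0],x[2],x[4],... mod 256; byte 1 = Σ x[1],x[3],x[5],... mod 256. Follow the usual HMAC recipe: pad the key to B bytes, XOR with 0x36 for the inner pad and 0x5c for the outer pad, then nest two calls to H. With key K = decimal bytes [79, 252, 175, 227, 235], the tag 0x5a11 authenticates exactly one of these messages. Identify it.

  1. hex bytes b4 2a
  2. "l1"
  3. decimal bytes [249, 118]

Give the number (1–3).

2

Key decimal bytes [79, 252, 175, 227, 235] = 4f fc af e3 eb is 5 bytes ≤ B = 7; zero-pad to 7 bytes: K' = 4f fc af e3 eb 00 00.
K' ⊕ ipad = 79 ca 99 d5 dd 36 36; K' ⊕ opad = 13 a0 f3 bf b7 5c 5c.
m1: inner = H(79 ca 99 d5 dd 36 36 b4 2a) = 4f 89; tag = H(13 a0 f3 bf b7 5c 5c 4f 89) = a20a
m2: inner = H(79 ca 99 d5 dd 36 36 6c 31) = 56 41; tag = H(13 a0 f3 bf b7 5c 5c 56 41) = 5a11 ← matches
m3: inner = H(79 ca 99 d5 dd 36 36 f9 76) = 9b ce; tag = H(13 a0 f3 bf b7 5c 5c 9b ce) = e756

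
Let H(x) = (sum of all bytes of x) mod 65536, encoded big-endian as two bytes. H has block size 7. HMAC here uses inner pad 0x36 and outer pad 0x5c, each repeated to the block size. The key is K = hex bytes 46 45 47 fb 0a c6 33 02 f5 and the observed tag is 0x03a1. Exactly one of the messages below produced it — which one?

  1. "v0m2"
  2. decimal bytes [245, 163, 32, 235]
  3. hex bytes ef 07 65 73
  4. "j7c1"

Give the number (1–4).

2

Key hex bytes 46 45 47 fb 0a c6 33 02 f5 is 9 bytes > B = 7, so hash it first: H(key) = 03 c7, then zero-pad to 7 bytes: K' = 03 c7 00 00 00 00 00.
K' ⊕ ipad = 35 f1 36 36 36 36 36; K' ⊕ opad = 5f 9b 5c 5c 5c 5c 5c.
m1: inner = H(35 f1 36 36 36 36 36 76 30 6d 32) = 03 79; tag = H(5f 9b 5c 5c 5c 5c 5c 03 79) = 0342
m2: inner = H(35 f1 36 36 36 36 36 f5 a3 20 eb) = 04 d7; tag = H(5f 9b 5c 5c 5c 5c 5c 04 d7) = 03a1 ← matches
m3: inner = H(35 f1 36 36 36 36 36 ef 07 65 73) = 04 02; tag = H(5f 9b 5c 5c 5c 5c 5c 04 02) = 02cc
m4: inner = H(35 f1 36 36 36 36 36 6a 37 63 31) = 03 69; tag = H(5f 9b 5c 5c 5c 5c 5c 03 69) = 0332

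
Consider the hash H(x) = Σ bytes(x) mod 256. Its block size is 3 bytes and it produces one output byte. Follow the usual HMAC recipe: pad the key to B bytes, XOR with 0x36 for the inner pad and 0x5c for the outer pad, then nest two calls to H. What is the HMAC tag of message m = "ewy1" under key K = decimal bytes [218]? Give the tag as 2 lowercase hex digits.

Key decimal bytes [218] = da is 1 byte ≤ B = 3; zero-pad to 3 bytes: K' = da 00 00.
K' ⊕ ipad = ec 36 36.  K' ⊕ opad = 86 5c 5c.
Inner input = (K'⊕ipad) ∥ m = ec 36 36 ∥ 65 77 79 31.
Inner hash: sum = 236+54+54+101+119+121+49 = 734; mod 256 = 222 → de.
Outer input = (K'⊕opad) ∥ inner = 86 5c 5c ∥ de.
Outer hash (tag): sum = 134+92+92+222 = 540; mod 256 = 28 → 1c.

1c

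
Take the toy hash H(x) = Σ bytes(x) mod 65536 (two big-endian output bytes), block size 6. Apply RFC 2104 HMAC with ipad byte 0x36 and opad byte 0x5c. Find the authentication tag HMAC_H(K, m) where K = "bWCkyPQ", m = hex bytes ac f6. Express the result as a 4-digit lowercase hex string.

0313

Key "bWCkyPQ" = 62 57 43 6b 79 50 51 is 7 bytes > B = 6, so hash it first: H(key) = 02 81, then zero-pad to 6 bytes: K' = 02 81 00 00 00 00.
K' ⊕ ipad = 34 b7 36 36 36 36.  K' ⊕ opad = 5e dd 5c 5c 5c 5c.
Inner input = (K'⊕ipad) ∥ m = 34 b7 36 36 36 36 ∥ ac f6.
Inner hash: sum = 52+183+54+54+54+54+172+246 = 869 → 03 65.
Outer input = (K'⊕opad) ∥ inner = 5e dd 5c 5c 5c 5c ∥ 03 65.
Outer hash (tag): sum = 94+221+92+92+92+92+3+101 = 787 → 03 13.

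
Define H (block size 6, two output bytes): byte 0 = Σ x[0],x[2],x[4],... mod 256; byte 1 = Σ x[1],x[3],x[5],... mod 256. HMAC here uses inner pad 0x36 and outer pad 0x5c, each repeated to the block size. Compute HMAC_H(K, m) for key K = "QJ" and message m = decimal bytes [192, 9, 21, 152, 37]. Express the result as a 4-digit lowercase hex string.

9257

Key "QJ" = 51 4a is 2 bytes ≤ B = 6; zero-pad to 6 bytes: K' = 51 4a 00 00 00 00.
K' ⊕ ipad = 67 7c 36 36 36 36.  K' ⊕ opad = 0d 16 5c 5c 5c 5c.
Inner input = (K'⊕ipad) ∥ m = 67 7c 36 36 36 36 ∥ c0 09 15 98 25.
Inner hash: even-index sum = 461 mod 256 = 205; odd-index sum = 393 mod 256 = 137 → cd 89.
Outer input = (K'⊕opad) ∥ inner = 0d 16 5c 5c 5c 5c ∥ cd 89.
Outer hash (tag): even-index sum = 402 mod 256 = 146; odd-index sum = 343 mod 256 = 87 → 92 57.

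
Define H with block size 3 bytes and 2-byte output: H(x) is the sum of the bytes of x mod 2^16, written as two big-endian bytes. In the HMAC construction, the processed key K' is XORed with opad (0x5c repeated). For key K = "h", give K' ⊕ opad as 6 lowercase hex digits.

Key "h" = 68 is 1 byte ≤ B = 3; zero-pad to 3 bytes: K' = 68 00 00.
XOR each byte with 0x5c: 68⊕5c=34, 00⊕5c=5c, 00⊕5c=5c.

345c5c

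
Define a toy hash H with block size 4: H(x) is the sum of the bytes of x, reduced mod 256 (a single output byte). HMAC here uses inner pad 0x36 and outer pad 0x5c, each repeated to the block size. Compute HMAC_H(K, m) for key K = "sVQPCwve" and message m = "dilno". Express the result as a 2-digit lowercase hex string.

38

Key "sVQPCwve" = 73 56 51 50 43 77 76 65 is 8 bytes > B = 4, so hash it first: H(key) = ff, then zero-pad to 4 bytes: K' = ff 00 00 00.
K' ⊕ ipad = c9 36 36 36.  K' ⊕ opad = a3 5c 5c 5c.
Inner input = (K'⊕ipad) ∥ m = c9 36 36 36 ∥ 64 69 6c 6e 6f.
Inner hash: sum = 201+54+54+54+100+105+108+110+111 = 897; mod 256 = 129 → 81.
Outer input = (K'⊕opad) ∥ inner = a3 5c 5c 5c ∥ 81.
Outer hash (tag): sum = 163+92+92+92+129 = 568; mod 256 = 56 → 38.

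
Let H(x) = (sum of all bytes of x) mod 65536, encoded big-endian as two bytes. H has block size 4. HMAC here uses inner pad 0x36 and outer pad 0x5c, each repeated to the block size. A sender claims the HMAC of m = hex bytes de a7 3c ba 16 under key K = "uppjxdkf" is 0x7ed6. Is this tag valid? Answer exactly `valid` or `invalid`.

invalid

Key "uppjxdkf" = 75 70 70 6a 78 64 6b 66 is 8 bytes > B = 4, so hash it first: H(key) = 03 6c, then zero-pad to 4 bytes: K' = 03 6c 00 00.
K' ⊕ ipad = 35 5a 36 36; K' ⊕ opad = 5f 30 5c 5c.
Inner hash: sum = 53+90+54+54+222+167+60+186+22 = 908 → 03 8c.
Outer hash (recomputed tag): sum = 95+48+92+92+3+140 = 470 → 01 d6.
Recomputed tag = 01d6; claimed = 7ed6 → mismatch.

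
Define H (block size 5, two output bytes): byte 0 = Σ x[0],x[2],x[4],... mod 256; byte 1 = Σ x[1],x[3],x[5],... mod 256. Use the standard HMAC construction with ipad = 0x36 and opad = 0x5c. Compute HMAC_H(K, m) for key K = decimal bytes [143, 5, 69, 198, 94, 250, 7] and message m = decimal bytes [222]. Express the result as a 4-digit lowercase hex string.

Key decimal bytes [143, 5, 69, 198, 94, 250, 7] = 8f 05 45 c6 5e fa 07 is 7 bytes > B = 5, so hash it first: H(key) = 39 c5, then zero-pad to 5 bytes: K' = 39 c5 00 00 00.
K' ⊕ ipad = 0f f3 36 36 36.  K' ⊕ opad = 65 99 5c 5c 5c.
Inner input = (K'⊕ipad) ∥ m = 0f f3 36 36 36 ∥ de.
Inner hash: even-index sum = 123 mod 256 = 123; odd-index sum = 519 mod 256 = 7 → 7b 07.
Outer input = (K'⊕opad) ∥ inner = 65 99 5c 5c 5c ∥ 7b 07.
Outer hash (tag): even-index sum = 292 mod 256 = 36; odd-index sum = 368 mod 256 = 112 → 24 70.

2470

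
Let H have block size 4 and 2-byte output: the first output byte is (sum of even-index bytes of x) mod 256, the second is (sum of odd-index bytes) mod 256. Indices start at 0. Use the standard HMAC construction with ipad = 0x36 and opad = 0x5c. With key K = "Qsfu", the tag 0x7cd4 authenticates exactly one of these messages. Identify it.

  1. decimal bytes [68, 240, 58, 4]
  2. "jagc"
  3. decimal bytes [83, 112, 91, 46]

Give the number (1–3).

Key "Qsfu" = 51 73 66 75 is exactly B = 4 bytes: K' = 51 73 66 75.
K' ⊕ ipad = 67 45 50 43; K' ⊕ opad = 0d 2f 3a 29.
m1: inner = H(67 45 50 43 44 f0 3a 04) = 35 7c; tag = H(0d 2f 3a 29 35 7c) = 7cd4 ← matches
m2: inner = H(67 45 50 43 6a 61 67 63) = 88 4c; tag = H(0d 2f 3a 29 88 4c) = cfa4
m3: inner = H(67 45 50 43 53 70 5b 2e) = 65 26; tag = H(0d 2f 3a 29 65 26) = ac7e

1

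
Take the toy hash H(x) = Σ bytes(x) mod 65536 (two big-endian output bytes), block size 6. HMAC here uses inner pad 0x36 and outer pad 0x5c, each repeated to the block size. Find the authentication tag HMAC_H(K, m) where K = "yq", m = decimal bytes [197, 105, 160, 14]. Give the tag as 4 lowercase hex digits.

020f

Key "yq" = 79 71 is 2 bytes ≤ B = 6; zero-pad to 6 bytes: K' = 79 71 00 00 00 00.
K' ⊕ ipad = 4f 47 36 36 36 36.  K' ⊕ opad = 25 2d 5c 5c 5c 5c.
Inner input = (K'⊕ipad) ∥ m = 4f 47 36 36 36 36 ∥ c5 69 a0 0e.
Inner hash: sum = 79+71+54+54+54+54+197+105+160+14 = 842 → 03 4a.
Outer input = (K'⊕opad) ∥ inner = 25 2d 5c 5c 5c 5c ∥ 03 4a.
Outer hash (tag): sum = 37+45+92+92+92+92+3+74 = 527 → 02 0f.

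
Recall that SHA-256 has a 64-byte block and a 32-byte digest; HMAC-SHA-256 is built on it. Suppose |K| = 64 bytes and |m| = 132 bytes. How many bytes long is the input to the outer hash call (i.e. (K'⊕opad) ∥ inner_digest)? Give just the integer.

96

Key is 64 ≤ 64 bytes, zero-padded: |K'| = 64.
Outer input = (K'⊕opad) ∥ H(inner) → 64 + 32 = 96 bytes.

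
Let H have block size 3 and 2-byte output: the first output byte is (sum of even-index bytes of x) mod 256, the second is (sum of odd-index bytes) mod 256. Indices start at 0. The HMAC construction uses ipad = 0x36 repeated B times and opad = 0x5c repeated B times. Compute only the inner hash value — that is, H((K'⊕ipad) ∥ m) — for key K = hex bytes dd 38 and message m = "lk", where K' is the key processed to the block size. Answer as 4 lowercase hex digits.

8c7a

Key hex bytes dd 38 is 2 bytes ≤ B = 3; zero-pad to 3 bytes: K' = dd 38 00.
K' ⊕ ipad = eb 0e 36.
Inner input = eb 0e 36 ∥ 6c 6b.
Inner hash: even-index sum = 396 mod 256 = 140; odd-index sum = 122 mod 256 = 122 → 8c 7a.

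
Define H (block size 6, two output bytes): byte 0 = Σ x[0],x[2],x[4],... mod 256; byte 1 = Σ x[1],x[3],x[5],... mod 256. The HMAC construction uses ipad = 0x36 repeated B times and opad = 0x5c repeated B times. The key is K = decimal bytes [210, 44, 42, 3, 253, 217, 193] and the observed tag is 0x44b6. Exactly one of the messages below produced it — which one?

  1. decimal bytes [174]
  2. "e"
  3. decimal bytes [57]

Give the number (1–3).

Key decimal bytes [210, 44, 42, 3, 253, 217, 193] = d2 2c 2a 03 fd d9 c1 is 7 bytes > B = 6, so hash it first: H(key) = ba 08, then zero-pad to 6 bytes: K' = ba 08 00 00 00 00.
K' ⊕ ipad = 8c 3e 36 36 36 36; K' ⊕ opad = e6 54 5c 5c 5c 5c.
m1: inner = H(8c 3e 36 36 36 36 ae) = a6 aa; tag = H(e6 54 5c 5c 5c 5c a6 aa) = 44b6 ← matches
m2: inner = H(8c 3e 36 36 36 36 65) = 5d aa; tag = H(e6 54 5c 5c 5c 5c 5d aa) = fbb6
m3: inner = H(8c 3e 36 36 36 36 39) = 31 aa; tag = H(e6 54 5c 5c 5c 5c 31 aa) = cfb6

1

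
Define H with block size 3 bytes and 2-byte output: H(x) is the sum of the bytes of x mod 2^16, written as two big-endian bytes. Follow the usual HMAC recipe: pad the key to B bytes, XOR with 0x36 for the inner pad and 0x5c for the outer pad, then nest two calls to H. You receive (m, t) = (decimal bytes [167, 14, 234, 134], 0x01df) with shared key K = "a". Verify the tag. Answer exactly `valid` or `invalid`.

Key "a" = 61 is 1 byte ≤ B = 3; zero-pad to 3 bytes: K' = 61 00 00.
K' ⊕ ipad = 57 36 36; K' ⊕ opad = 3d 5c 5c.
Inner hash: sum = 87+54+54+167+14+234+134 = 744 → 02 e8.
Outer hash (recomputed tag): sum = 61+92+92+2+232 = 479 → 01 df.
Recomputed tag = 01df; claimed = 01df → match.

valid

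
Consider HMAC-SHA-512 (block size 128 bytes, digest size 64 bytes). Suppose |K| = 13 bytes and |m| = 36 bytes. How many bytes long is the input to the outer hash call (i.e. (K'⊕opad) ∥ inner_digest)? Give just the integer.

Key is 13 ≤ 128 bytes, zero-padded: |K'| = 128.
Outer input = (K'⊕opad) ∥ H(inner) → 128 + 64 = 192 bytes.

192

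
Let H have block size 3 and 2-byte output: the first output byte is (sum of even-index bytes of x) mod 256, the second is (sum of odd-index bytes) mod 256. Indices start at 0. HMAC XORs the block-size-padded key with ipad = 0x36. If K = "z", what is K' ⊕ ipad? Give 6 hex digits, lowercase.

Key "z" = 7a is 1 byte ≤ B = 3; zero-pad to 3 bytes: K' = 7a 00 00.
XOR each byte with 0x36: 7a⊕36=4c, 00⊕36=36, 00⊕36=36.

4c3636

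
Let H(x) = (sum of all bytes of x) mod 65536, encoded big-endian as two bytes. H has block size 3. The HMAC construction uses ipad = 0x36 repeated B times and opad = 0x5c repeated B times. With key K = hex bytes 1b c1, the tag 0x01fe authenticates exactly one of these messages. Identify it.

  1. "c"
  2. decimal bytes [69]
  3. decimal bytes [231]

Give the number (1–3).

Key hex bytes 1b c1 is 2 bytes ≤ B = 3; zero-pad to 3 bytes: K' = 1b c1 00.
K' ⊕ ipad = 2d f7 36; K' ⊕ opad = 47 9d 5c.
m1: inner = H(2d f7 36 63) = 01 bd; tag = H(47 9d 5c 01 bd) = 01fe ← matches
m2: inner = H(2d f7 36 45) = 01 9f; tag = H(47 9d 5c 01 9f) = 01e0
m3: inner = H(2d f7 36 e7) = 02 41; tag = H(47 9d 5c 02 41) = 0183

1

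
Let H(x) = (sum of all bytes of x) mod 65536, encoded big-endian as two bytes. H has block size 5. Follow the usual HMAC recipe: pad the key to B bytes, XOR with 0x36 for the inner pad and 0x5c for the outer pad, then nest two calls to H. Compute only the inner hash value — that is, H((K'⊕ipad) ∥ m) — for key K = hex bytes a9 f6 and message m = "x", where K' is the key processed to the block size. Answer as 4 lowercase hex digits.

0279

Key hex bytes a9 f6 is 2 bytes ≤ B = 5; zero-pad to 5 bytes: K' = a9 f6 00 00 00.
K' ⊕ ipad = 9f c0 36 36 36.
Inner input = 9f c0 36 36 36 ∥ 78.
Inner hash: sum = 159+192+54+54+54+120 = 633 → 02 79.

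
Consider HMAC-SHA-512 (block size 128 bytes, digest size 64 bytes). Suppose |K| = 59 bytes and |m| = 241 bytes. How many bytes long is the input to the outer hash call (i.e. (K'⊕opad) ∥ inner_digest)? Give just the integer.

Key is 59 ≤ 128 bytes, zero-padded: |K'| = 128.
Outer input = (K'⊕opad) ∥ H(inner) → 128 + 64 = 192 bytes.

192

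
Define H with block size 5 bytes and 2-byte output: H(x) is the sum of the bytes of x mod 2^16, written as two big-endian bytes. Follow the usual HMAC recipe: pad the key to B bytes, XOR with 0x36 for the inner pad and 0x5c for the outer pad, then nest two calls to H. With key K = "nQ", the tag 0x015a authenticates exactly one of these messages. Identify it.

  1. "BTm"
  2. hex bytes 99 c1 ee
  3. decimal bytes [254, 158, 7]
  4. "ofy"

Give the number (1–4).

3

Key "nQ" = 6e 51 is 2 bytes ≤ B = 5; zero-pad to 5 bytes: K' = 6e 51 00 00 00.
K' ⊕ ipad = 58 67 36 36 36; K' ⊕ opad = 32 0d 5c 5c 5c.
m1: inner = H(58 67 36 36 36 42 54 6d) = 02 64; tag = H(32 0d 5c 5c 5c 02 64) = 01b9
m2: inner = H(58 67 36 36 36 99 c1 ee) = 03 a9; tag = H(32 0d 5c 5c 5c 03 a9) = 01ff
m3: inner = H(58 67 36 36 36 fe 9e 07) = 03 04; tag = H(32 0d 5c 5c 5c 03 04) = 015a ← matches
m4: inner = H(58 67 36 36 36 6f 66 79) = 02 af; tag = H(32 0d 5c 5c 5c 02 af) = 0204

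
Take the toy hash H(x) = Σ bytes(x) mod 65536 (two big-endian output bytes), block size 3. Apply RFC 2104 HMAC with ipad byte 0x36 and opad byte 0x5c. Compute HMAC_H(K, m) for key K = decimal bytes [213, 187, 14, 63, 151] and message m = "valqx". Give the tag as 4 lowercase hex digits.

01bc

Key decimal bytes [213, 187, 14, 63, 151] = d5 bb 0e 3f 97 is 5 bytes > B = 3, so hash it first: H(key) = 02 74, then zero-pad to 3 bytes: K' = 02 74 00.
K' ⊕ ipad = 34 42 36.  K' ⊕ opad = 5e 28 5c.
Inner input = (K'⊕ipad) ∥ m = 34 42 36 ∥ 76 61 6c 71 78.
Inner hash: sum = 52+66+54+118+97+108+113+120 = 728 → 02 d8.
Outer input = (K'⊕opad) ∥ inner = 5e 28 5c ∥ 02 d8.
Outer hash (tag): sum = 94+40+92+2+216 = 444 → 01 bc.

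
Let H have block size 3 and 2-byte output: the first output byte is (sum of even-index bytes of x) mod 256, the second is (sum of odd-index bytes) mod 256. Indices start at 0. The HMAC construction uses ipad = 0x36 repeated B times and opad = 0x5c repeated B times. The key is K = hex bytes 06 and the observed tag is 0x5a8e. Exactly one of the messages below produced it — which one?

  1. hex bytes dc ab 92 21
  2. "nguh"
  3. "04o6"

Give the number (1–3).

Key hex bytes 06 is 1 byte ≤ B = 3; zero-pad to 3 bytes: K' = 06 00 00.
K' ⊕ ipad = 30 36 36; K' ⊕ opad = 5a 5c 5c.
m1: inner = H(30 36 36 dc ab 92 21) = 32 a4; tag = H(5a 5c 5c 32 a4) = 5a8e ← matches
m2: inner = H(30 36 36 6e 67 75 68) = 35 19; tag = H(5a 5c 5c 35 19) = cf91
m3: inner = H(30 36 36 30 34 6f 36) = d0 d5; tag = H(5a 5c 5c d0 d5) = 8b2c

1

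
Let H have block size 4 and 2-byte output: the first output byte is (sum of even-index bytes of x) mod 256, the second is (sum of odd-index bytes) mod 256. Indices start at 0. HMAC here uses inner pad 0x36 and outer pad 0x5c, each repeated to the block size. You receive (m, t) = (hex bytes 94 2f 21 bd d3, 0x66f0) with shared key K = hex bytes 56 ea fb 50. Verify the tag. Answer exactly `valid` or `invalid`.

valid

Key hex bytes 56 ea fb 50 is exactly B = 4 bytes: K' = 56 ea fb 50.
K' ⊕ ipad = 60 dc cd 66; K' ⊕ opad = 0a b6 a7 0c.
Inner hash: even-index sum = 693 mod 256 = 181; odd-index sum = 558 mod 256 = 46 → b5 2e.
Outer hash (recomputed tag): even-index sum = 358 mod 256 = 102; odd-index sum = 240 mod 256 = 240 → 66 f0.
Recomputed tag = 66f0; claimed = 66f0 → match.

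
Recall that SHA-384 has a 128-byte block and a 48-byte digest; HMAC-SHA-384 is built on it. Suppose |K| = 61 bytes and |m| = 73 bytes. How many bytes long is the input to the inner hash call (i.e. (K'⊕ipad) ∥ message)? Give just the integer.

201

Key is 61 ≤ 128 bytes, zero-padded: |K'| = 128.
Inner input = (K'⊕ipad) ∥ m → 128 + 73 = 201 bytes.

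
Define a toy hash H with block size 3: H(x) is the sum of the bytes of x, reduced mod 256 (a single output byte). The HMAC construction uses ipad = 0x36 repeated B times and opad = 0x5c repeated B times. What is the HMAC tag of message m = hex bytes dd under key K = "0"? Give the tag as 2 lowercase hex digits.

Key "0" = 30 is 1 byte ≤ B = 3; zero-pad to 3 bytes: K' = 30 00 00.
K' ⊕ ipad = 06 36 36.  K' ⊕ opad = 6c 5c 5c.
Inner input = (K'⊕ipad) ∥ m = 06 36 36 ∥ dd.
Inner hash: sum = 6+54+54+221 = 335; mod 256 = 79 → 4f.
Outer input = (K'⊕opad) ∥ inner = 6c 5c 5c ∥ 4f.
Outer hash (tag): sum = 108+92+92+79 = 371; mod 256 = 115 → 73.

73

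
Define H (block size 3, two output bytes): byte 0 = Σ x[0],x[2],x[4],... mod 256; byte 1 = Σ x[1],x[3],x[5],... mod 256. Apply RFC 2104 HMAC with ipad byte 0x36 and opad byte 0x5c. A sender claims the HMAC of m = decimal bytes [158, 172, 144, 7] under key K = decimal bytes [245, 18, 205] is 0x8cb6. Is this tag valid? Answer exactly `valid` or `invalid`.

invalid

Key decimal bytes [245, 18, 205] = f5 12 cd is exactly B = 3 bytes: K' = f5 12 cd.
K' ⊕ ipad = c3 24 fb; K' ⊕ opad = a9 4e 91.
Inner hash: even-index sum = 625 mod 256 = 113; odd-index sum = 338 mod 256 = 82 → 71 52.
Outer hash (recomputed tag): even-index sum = 396 mod 256 = 140; odd-index sum = 191 mod 256 = 191 → 8c bf.
Recomputed tag = 8cbf; claimed = 8cb6 → mismatch.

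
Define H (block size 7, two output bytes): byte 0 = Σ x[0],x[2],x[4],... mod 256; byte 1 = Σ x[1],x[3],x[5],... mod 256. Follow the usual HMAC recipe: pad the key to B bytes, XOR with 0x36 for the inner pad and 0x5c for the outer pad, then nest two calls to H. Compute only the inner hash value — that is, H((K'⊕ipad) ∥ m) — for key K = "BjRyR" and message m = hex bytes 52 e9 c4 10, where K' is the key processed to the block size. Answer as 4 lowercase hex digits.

Key "BjRyR" = 42 6a 52 79 52 is 5 bytes ≤ B = 7; zero-pad to 7 bytes: K' = 42 6a 52 79 52 00 00.
K' ⊕ ipad = 74 5c 64 4f 64 36 36.
Inner input = 74 5c 64 4f 64 36 36 ∥ 52 e9 c4 10.
Inner hash: even-index sum = 619 mod 256 = 107; odd-index sum = 503 mod 256 = 247 → 6b f7.

6bf7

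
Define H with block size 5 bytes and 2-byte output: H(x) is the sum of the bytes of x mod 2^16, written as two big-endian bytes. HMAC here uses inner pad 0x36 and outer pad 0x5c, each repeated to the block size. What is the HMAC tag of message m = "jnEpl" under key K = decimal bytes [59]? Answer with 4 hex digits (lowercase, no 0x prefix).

Key decimal bytes [59] = 3b is 1 byte ≤ B = 5; zero-pad to 5 bytes: K' = 3b 00 00 00 00.
K' ⊕ ipad = 0d 36 36 36 36.  K' ⊕ opad = 67 5c 5c 5c 5c.
Inner input = (K'⊕ipad) ∥ m = 0d 36 36 36 36 ∥ 6a 6e 45 70 6c.
Inner hash: sum = 13+54+54+54+54+106+110+69+112+108 = 734 → 02 de.
Outer input = (K'⊕opad) ∥ inner = 67 5c 5c 5c 5c ∥ 02 de.
Outer hash (tag): sum = 103+92+92+92+92+2+222 = 695 → 02 b7.

02b7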